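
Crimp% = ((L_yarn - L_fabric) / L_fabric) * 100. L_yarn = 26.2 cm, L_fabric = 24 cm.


Formula: Crimp% = ((L_yarn - L_fabric) / L_fabric) * 100
Step 1: Extension = 26.2 - 24 = 2.2 cm
Step 2: Crimp% = (2.2 / 24) * 100
Step 3: Crimp% = 0.091667 * 100 = 9.1667% ≈ 9.2%

9.2%


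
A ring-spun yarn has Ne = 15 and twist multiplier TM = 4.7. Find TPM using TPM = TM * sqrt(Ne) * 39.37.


Formula: TPM = TM * sqrt(Ne) * 39.37
Step 1: sqrt(Ne) = sqrt(15) = 3.873
Step 2: TM * sqrt(Ne) = 4.7 * 3.873 = 18.2031
Step 3: TPM = 18.2031 * 39.37 = 717 twists/m

717 twists/m


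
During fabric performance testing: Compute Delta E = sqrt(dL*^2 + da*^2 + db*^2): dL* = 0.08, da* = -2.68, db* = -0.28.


Formula: Delta E = sqrt(dL*^2 + da*^2 + db*^2)
Step 1: dL*^2 = 0.08^2 = 0.0064
Step 2: da*^2 = (-2.68)^2 = 7.1824
Step 3: db*^2 = (-0.28)^2 = 0.0784
Step 4: Sum = 0.0064 + 7.1824 + 0.0784 = 7.2672
Step 5: Delta E = sqrt(7.2672) = 2.7

2.7 Delta E


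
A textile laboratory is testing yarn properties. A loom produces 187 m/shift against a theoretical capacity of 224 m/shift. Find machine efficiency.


Formula: Efficiency% = (Actual output / Theoretical output) * 100
Efficiency% = (187 / 224) * 100
Efficiency% = 0.834821 * 100 = 83.4821% ≈ 83.5%

83.5%


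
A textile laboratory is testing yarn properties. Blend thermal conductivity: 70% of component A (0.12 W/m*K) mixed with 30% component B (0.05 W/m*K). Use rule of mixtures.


Formula: Blend property = (fraction_A * property_A) + (fraction_B * property_B)
Step 1: Contribution A = 70/100 * 0.12 W/m*K = 0.084 W/m*K
Step 2: Contribution B = 30/100 * 0.05 W/m*K = 0.015 W/m*K
Step 3: Blend thermal conductivity = 0.084 + 0.015 = 0.099 W/m*K

0.099 W/m*K


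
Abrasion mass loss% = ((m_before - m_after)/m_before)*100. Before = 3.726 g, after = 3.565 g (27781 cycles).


Formula: Mass loss% = ((m_before - m_after) / m_before) * 100
Step 1: Mass loss = 3.726 - 3.565 = 0.161 g
Step 2: Ratio = 0.161 / 3.726 = 0.0432099
Step 3: Mass loss% = 0.0432099 * 100 = 4.32099% ≈ 4.32%

4.32%


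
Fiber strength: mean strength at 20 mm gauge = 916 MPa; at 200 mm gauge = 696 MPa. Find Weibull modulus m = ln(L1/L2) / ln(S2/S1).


Formula: m = ln(L1/L2) / ln(S2/S1)
Step 1: ln(L1/L2) = ln(20/200) = -2.30259
Step 2: S2/S1 = 696/916 = 0.75983
Step 3: ln(S2/S1) = ln(0.75983) = -0.27466
Step 4: m = -2.30259 / -0.27466 = 8.38

8.38 (Weibull m)


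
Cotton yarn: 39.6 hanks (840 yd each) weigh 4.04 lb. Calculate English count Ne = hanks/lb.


Formula: Ne = hanks / mass_lb
Substituting: Ne = 39.6 / 4.04
Ne = 9.8

9.8 Ne


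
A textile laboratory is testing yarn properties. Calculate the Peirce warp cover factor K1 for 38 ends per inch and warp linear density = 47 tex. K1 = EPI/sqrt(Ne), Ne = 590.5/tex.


Formula: K1 = EPI / sqrt(Ne), with Ne = 590.5 / tex_warp
Step 1: Ne = 590.5 / 47 = 12.564
Step 2: sqrt(Ne) = sqrt(12.564) = 3.5446
Step 3: K1 = 38 / 3.5446 = 10.7

10.7


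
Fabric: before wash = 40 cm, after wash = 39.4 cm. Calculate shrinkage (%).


Formula: Shrinkage% = ((L_before - L_after) / L_before) * 100
Step 1: Shrinkage = 40 - 39.4 = 0.6 cm
Step 2: Shrinkage% = (0.6 / 40) * 100
Step 3: Shrinkage% = 0.015 * 100 = 1.5%

1.5%


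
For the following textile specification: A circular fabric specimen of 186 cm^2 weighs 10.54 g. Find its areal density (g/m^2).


Formula: GSM = mass_g / area_m2
Step 1: Convert area: 186 cm^2 = 186 / 10000 = 0.0186 m^2
Step 2: GSM = 10.54 g / 0.0186 m^2 = 566.7 g/m^2

566.7 g/m^2


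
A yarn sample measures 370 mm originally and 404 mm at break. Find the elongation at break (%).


Formula: Elongation (%) = ((L_break - L0) / L0) * 100
Step 1: Extension = 404 - 370 = 34 mm
Step 2: Elongation = (34 / 370) * 100
Step 3: Elongation = 0.091892 * 100 = 9.1892% ≈ 9.2%

9.2%


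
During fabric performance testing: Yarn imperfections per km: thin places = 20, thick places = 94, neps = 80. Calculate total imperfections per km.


Formula: Total = thin places + thick places + neps
Total = 20 + 94 + 80
Total = 194 imperfections/km

194 imperfections/km


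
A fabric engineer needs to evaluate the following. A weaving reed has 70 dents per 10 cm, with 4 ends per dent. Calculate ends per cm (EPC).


Formula: EPC = (dents per 10 cm * ends per dent) / 10
Step 1: Total ends per 10 cm = 70 * 4 = 280
Step 2: EPC = 280 / 10 = 28.0 ends/cm

28.0 ends/cm


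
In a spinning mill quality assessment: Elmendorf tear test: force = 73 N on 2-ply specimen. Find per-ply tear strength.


Formula: Per-ply strength = Total force / Number of plies
Per-ply = 73 N / 2
Per-ply = 36.5 N

36.5 N


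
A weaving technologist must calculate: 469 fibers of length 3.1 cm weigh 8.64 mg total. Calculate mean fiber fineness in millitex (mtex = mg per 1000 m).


Formula: fineness (mtex) = mass (mg) / total length (km) = (mass_mg / total_length_m) * 1000
Step 1: Convert fiber length: 3.1 cm = 0.031 m
Step 2: Total fiber length = 469 * 0.031 = 14.539 m
Step 3: Linear density = 8.64 mg / 14.539 m = 0.5943 mg/m
Step 4: fineness = 0.5943 * 1000 = 594.3 mtex

594.3 mtex


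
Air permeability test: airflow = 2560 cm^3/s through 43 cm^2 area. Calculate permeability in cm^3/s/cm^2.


Formula: Air Permeability = Airflow / Test Area
AP = 2560 cm^3/s / 43 cm^2
AP = 59.5 cm^3/s/cm^2

59.5 cm^3/s/cm^2


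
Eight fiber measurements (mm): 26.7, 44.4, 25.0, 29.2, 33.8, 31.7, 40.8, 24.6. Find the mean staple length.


Formula: Mean = sum of lengths / count
Sum = 26.7 + 44.4 + 25.0 + 29.2 + 33.8 + 31.7 + 40.8 + 24.6
Sum = 256.2 mm
Mean = 256.2 / 8 = 32.03 mm

32.03 mm


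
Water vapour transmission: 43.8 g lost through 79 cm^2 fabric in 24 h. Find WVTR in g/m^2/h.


Formula: WVTR = mass_loss / (area * time)
Step 1: Convert area: 79 cm^2 = 0.0079 m^2
Step 2: WVTR = 43.8 g / (0.0079 m^2 * 24 h)
Step 3: WVTR = 43.8 / 0.1896 = 231.0 g/m^2/h

231.0 g/m^2/h


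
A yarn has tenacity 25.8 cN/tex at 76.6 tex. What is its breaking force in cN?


Formula: Breaking force = Tenacity * Linear density
F = 25.8 cN/tex * 76.6 tex
F = 1976.28 cN

1976.28 cN


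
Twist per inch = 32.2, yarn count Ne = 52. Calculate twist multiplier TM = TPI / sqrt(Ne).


Formula: TM = TPI / sqrt(Ne)
Step 1: sqrt(Ne) = sqrt(52) = 7.2111
Step 2: TM = 32.2 / 7.2111 = 4.47

4.47 TM


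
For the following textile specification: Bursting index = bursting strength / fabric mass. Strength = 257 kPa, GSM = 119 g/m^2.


Formula: Bursting Index = Bursting Strength / Fabric GSM
BI = 257 kPa / 119 g/m^2
BI = 2.160 kPa/(g/m^2)

2.160 kPa/(g/m^2)


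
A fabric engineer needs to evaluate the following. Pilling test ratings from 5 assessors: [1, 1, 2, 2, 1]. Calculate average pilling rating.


Formula: Mean = sum / count
Sum = 1 + 1 + 2 + 2 + 1 = 7
Mean = 7 / 5 = 1.4

1.4


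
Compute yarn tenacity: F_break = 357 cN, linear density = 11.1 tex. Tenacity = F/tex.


Formula: Tenacity = Breaking force / Linear density
Tenacity = 357 cN / 11.1 tex
Tenacity = 32.16 cN/tex

32.16 cN/tex


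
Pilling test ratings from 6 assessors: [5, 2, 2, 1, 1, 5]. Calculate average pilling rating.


Formula: Mean = sum / count
Sum = 5 + 2 + 2 + 1 + 1 + 5 = 16
Mean = 16 / 6 = 2.7

2.7


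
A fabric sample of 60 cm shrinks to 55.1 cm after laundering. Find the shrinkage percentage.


Formula: Shrinkage% = ((L_before - L_after) / L_before) * 100
Step 1: Shrinkage = 60 - 55.1 = 4.9 cm
Step 2: Shrinkage% = (4.9 / 60) * 100
Step 3: Shrinkage% = 0.081667 * 100 = 8.1667% ≈ 8.2%

8.2%


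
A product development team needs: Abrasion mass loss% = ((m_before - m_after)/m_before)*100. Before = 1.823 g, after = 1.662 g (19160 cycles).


Formula: Mass loss% = ((m_before - m_after) / m_before) * 100
Step 1: Mass loss = 1.823 - 1.662 = 0.161 g
Step 2: Ratio = 0.161 / 1.823 = 0.088316
Step 3: Mass loss% = 0.088316 * 100 = 8.8316% ≈ 8.83%

8.83%


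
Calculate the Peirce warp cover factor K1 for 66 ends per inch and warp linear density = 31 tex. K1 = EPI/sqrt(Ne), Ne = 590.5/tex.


Formula: K1 = EPI / sqrt(Ne), with Ne = 590.5 / tex_warp
Step 1: Ne = 590.5 / 31 = 19.048
Step 2: sqrt(Ne) = sqrt(19.048) = 4.3644
Step 3: K1 = 66 / 4.3644 = 15.1

15.1


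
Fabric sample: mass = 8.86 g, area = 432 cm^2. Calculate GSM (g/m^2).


Formula: GSM = mass_g / area_m2
Step 1: Convert area: 432 cm^2 = 432 / 10000 = 0.0432 m^2
Step 2: GSM = 8.86 g / 0.0432 m^2 = 205.1 g/m^2

205.1 g/m^2


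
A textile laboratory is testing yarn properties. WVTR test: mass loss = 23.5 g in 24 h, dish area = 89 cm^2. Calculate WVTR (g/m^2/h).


Formula: WVTR = mass_loss / (area * time)
Step 1: Convert area: 89 cm^2 = 0.0089 m^2
Step 2: WVTR = 23.5 g / (0.0089 m^2 * 24 h)
Step 3: WVTR = 23.5 / 0.2136 = 110.0 g/m^2/h

110.0 g/m^2/h


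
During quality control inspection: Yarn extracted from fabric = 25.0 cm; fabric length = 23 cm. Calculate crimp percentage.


Formula: Crimp% = ((L_yarn - L_fabric) / L_fabric) * 100
Step 1: Extension = 25.0 - 23 = 2.0 cm
Step 2: Crimp% = (2.0 / 23) * 100
Step 3: Crimp% = 0.086957 * 100 = 8.6957% ≈ 8.7%

8.7%


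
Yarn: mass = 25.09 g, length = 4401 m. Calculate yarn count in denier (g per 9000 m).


Formula: den = (mass_g / length_m) * 9000
Substituting: den = (25.09 / 4401) * 9000
Intermediate: 25.09 / 4401 = 0.00570098 g/m
den = 0.00570098 * 9000 = 51.3 denier

51.3 denier


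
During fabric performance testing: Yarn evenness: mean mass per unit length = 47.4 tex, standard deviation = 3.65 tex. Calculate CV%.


Formula: CV% = (standard deviation / mean) * 100
Step 1: Ratio = 3.65 / 47.4 = 0.077004
Step 2: CV% = 0.077004 * 100 = 7.7004% ≈ 7.7%

7.7%


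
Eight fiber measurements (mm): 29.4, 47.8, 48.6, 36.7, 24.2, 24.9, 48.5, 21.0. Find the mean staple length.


Formula: Mean = sum of lengths / count
Sum = 29.4 + 47.8 + 48.6 + 36.7 + 24.2 + 24.9 + 48.5 + 21.0
Sum = 281.1 mm
Mean = 281.1 / 8 = 35.14 mm

35.14 mm


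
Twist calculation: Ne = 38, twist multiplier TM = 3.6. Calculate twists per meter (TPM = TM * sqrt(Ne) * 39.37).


Formula: TPM = TM * sqrt(Ne) * 39.37
Step 1: sqrt(Ne) = sqrt(38) = 6.1644
Step 2: TM * sqrt(Ne) = 3.6 * 6.1644 = 22.1918
Step 3: TPM = 22.1918 * 39.37 = 874 twists/m

874 twists/m


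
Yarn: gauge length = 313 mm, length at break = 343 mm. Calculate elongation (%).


Formula: Elongation (%) = ((L_break - L0) / L0) * 100
Step 1: Extension = 343 - 313 = 30 mm
Step 2: Elongation = (30 / 313) * 100
Step 3: Elongation = 0.095847 * 100 = 9.5847% ≈ 9.6%

9.6%


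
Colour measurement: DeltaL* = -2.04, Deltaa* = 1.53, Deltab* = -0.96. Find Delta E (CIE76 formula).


Formula: Delta E = sqrt(dL*^2 + da*^2 + db*^2)
Step 1: dL*^2 = (-2.04)^2 = 4.1616
Step 2: da*^2 = 1.53^2 = 2.3409
Step 3: db*^2 = (-0.96)^2 = 0.9216
Step 4: Sum = 4.1616 + 2.3409 + 0.9216 = 7.4241
Step 5: Delta E = sqrt(7.4241) = 2.72

2.72 Delta E


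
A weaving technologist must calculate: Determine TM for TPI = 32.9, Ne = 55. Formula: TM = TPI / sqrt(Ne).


Formula: TM = TPI / sqrt(Ne)
Step 1: sqrt(Ne) = sqrt(55) = 7.4162
Step 2: TM = 32.9 / 7.4162 = 4.44

4.44 TM


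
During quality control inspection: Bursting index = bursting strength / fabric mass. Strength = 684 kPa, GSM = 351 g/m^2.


Formula: Bursting Index = Bursting Strength / Fabric GSM
BI = 684 kPa / 351 g/m^2
BI = 1.949 kPa/(g/m^2)

1.949 kPa/(g/m^2)


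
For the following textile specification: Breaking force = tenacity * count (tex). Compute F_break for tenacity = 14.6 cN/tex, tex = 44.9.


Formula: Breaking force = Tenacity * Linear density
F = 14.6 cN/tex * 44.9 tex
F = 655.54 cN

655.54 cN


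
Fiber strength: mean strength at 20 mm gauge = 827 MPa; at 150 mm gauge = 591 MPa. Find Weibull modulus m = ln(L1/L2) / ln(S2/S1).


Formula: m = ln(L1/L2) / ln(S2/S1)
Step 1: ln(L1/L2) = ln(20/150) = -2.01490
Step 2: S2/S1 = 591/827 = 0.71463
Step 3: ln(S2/S1) = ln(0.71463) = -0.33599
Step 4: m = -2.01490 / -0.33599 = 6.00

6.00 (Weibull m)


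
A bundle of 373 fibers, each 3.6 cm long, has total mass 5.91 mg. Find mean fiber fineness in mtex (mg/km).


Formula: fineness (mtex) = mass (mg) / total length (km) = (mass_mg / total_length_m) * 1000
Step 1: Convert fiber length: 3.6 cm = 0.036 m
Step 2: Total fiber length = 373 * 0.036 = 13.428 m
Step 3: Linear density = 5.91 mg / 13.428 m = 0.4401 mg/m
Step 4: fineness = 0.4401 * 1000 = 440.1 mtex

440.1 mtex


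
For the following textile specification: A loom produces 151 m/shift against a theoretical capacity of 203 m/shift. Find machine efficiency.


Formula: Efficiency% = (Actual output / Theoretical output) * 100
Efficiency% = (151 / 203) * 100
Efficiency% = 0.743842 * 100 = 74.3842% ≈ 74.4%

74.4%


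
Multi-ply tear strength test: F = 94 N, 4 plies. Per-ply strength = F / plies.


Formula: Per-ply strength = Total force / Number of plies
Per-ply = 94 N / 4
Per-ply = 23.5 N

23.5 N


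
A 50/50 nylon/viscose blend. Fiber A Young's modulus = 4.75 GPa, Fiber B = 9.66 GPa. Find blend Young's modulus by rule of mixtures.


Formula: Blend property = (fraction_A * property_A) + (fraction_B * property_B)
Step 1: Contribution A = 50/100 * 4.75 GPa = 2.375 GPa
Step 2: Contribution B = 50/100 * 9.66 GPa = 4.83 GPa
Step 3: Blend Young's modulus = 2.375 + 4.83 = 7.205 GPa

7.205 GPa


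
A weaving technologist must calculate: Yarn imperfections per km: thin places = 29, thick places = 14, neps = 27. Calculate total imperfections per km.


Formula: Total = thin places + thick places + neps
Total = 29 + 14 + 27
Total = 70 imperfections/km

70 imperfections/km


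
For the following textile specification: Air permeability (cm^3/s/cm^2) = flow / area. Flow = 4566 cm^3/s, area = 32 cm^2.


Formula: Air Permeability = Airflow / Test Area
AP = 4566 cm^3/s / 32 cm^2
AP = 142.7 cm^3/s/cm^2

142.7 cm^3/s/cm^2


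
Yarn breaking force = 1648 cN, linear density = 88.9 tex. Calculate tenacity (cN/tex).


Formula: Tenacity = Breaking force / Linear density
Tenacity = 1648 cN / 88.9 tex
Tenacity = 18.54 cN/tex

18.54 cN/tex


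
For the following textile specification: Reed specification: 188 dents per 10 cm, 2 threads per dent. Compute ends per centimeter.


Formula: EPC = (dents per 10 cm * ends per dent) / 10
Step 1: Total ends per 10 cm = 188 * 2 = 376
Step 2: EPC = 376 / 10 = 37.6 ends/cm

37.6 ends/cm


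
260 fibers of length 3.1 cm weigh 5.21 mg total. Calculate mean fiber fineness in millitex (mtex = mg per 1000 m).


Formula: fineness (mtex) = mass (mg) / total length (km) = (mass_mg / total_length_m) * 1000
Step 1: Convert fiber length: 3.1 cm = 0.031 m
Step 2: Total fiber length = 260 * 0.031 = 8.06 m
Step 3: Linear density = 5.21 mg / 8.06 m = 0.6464 mg/m
Step 4: fineness = 0.6464 * 1000 = 646.4 mtex

646.4 mtex


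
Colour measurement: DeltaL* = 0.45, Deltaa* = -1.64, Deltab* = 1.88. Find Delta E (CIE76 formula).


Formula: Delta E = sqrt(dL*^2 + da*^2 + db*^2)
Step 1: dL*^2 = 0.45^2 = 0.2025
Step 2: da*^2 = (-1.64)^2 = 2.6896
Step 3: db*^2 = 1.88^2 = 3.5344
Step 4: Sum = 0.2025 + 2.6896 + 3.5344 = 6.4265
Step 5: Delta E = sqrt(6.4265) = 2.54

2.54 Delta E


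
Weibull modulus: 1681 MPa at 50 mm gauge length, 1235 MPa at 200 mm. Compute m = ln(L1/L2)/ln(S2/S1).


Formula: m = ln(L1/L2) / ln(S2/S1)
Step 1: ln(L1/L2) = ln(50/200) = -1.38629
Step 2: S2/S1 = 1235/1681 = 0.73468
Step 3: ln(S2/S1) = ln(0.73468) = -0.30832
Step 4: m = -1.38629 / -0.30832 = 4.50

4.50 (Weibull m)


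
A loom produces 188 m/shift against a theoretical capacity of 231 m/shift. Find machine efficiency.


Formula: Efficiency% = (Actual output / Theoretical output) * 100
Efficiency% = (188 / 231) * 100
Efficiency% = 0.813853 * 100 = 81.3853% ≈ 81.4%

81.4%


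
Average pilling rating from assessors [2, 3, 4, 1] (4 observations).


Formula: Mean = sum / count
Sum = 2 + 3 + 4 + 1 = 10
Mean = 10 / 4 = 2.5

2.5


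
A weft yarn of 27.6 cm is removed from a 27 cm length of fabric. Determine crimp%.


Formula: Crimp% = ((L_yarn - L_fabric) / L_fabric) * 100
Step 1: Extension = 27.6 - 27 = 0.6 cm
Step 2: Crimp% = (0.6 / 27) * 100
Step 3: Crimp% = 0.022222 * 100 = 2.2222% ≈ 2.2%

2.2%


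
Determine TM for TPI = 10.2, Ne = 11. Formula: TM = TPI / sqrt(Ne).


Formula: TM = TPI / sqrt(Ne)
Step 1: sqrt(Ne) = sqrt(11) = 3.3166
Step 2: TM = 10.2 / 3.3166 = 3.08

3.08 TM


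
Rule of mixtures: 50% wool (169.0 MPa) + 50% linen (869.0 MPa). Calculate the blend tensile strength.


Formula: Blend property = (fraction_A * property_A) + (fraction_B * property_B)
Step 1: Contribution A = 50/100 * 169.0 MPa = 84.5 MPa
Step 2: Contribution B = 50/100 * 869.0 MPa = 434.5 MPa
Step 3: Blend tensile strength = 84.5 + 434.5 = 519.0 MPa

519.0 MPa


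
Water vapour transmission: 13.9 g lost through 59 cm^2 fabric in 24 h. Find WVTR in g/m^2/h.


Formula: WVTR = mass_loss / (area * time)
Step 1: Convert area: 59 cm^2 = 0.0059 m^2
Step 2: WVTR = 13.9 g / (0.0059 m^2 * 24 h)
Step 3: WVTR = 13.9 / 0.1416 = 98.2 g/m^2/h

98.2 g/m^2/h


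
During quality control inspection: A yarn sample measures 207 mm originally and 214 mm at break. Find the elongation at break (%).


Formula: Elongation (%) = ((L_break - L0) / L0) * 100
Step 1: Extension = 214 - 207 = 7 mm
Step 2: Elongation = (7 / 207) * 100
Step 3: Elongation = 0.033816 * 100 = 3.3816% ≈ 3.4%

3.4%


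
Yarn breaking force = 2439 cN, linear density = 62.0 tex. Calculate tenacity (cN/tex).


Formula: Tenacity = Breaking force / Linear density
Tenacity = 2439 cN / 62.0 tex
Tenacity = 39.34 cN/tex

39.34 cN/tex


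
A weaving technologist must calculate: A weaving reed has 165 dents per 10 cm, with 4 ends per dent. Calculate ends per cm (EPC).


Formula: EPC = (dents per 10 cm * ends per dent) / 10
Step 1: Total ends per 10 cm = 165 * 4 = 660
Step 2: EPC = 660 / 10 = 66.0 ends/cm

66.0 ends/cm


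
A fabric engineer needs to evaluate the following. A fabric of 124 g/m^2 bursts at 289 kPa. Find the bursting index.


Formula: Bursting Index = Bursting Strength / Fabric GSM
BI = 289 kPa / 124 g/m^2
BI = 2.331 kPa/(g/m^2)

2.331 kPa/(g/m^2)


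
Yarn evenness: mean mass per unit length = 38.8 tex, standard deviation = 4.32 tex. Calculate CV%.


Formula: CV% = (standard deviation / mean) * 100
Step 1: Ratio = 4.32 / 38.8 = 0.11134
Step 2: CV% = 0.11134 * 100 = 11.134% ≈ 11.1%

11.1%


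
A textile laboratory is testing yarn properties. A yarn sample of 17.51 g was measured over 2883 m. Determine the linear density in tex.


Formula: Tex = (mass_g / length_m) * 1000
Substituting: Tex = (17.51 / 2883) * 1000
Intermediate: 17.51 / 2883 = 0.00607353 g/m
Tex = 0.00607353 * 1000 = 6.07 tex

6.07 tex


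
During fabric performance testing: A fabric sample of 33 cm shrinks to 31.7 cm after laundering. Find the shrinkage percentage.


Formula: Shrinkage% = ((L_before - L_after) / L_before) * 100
Step 1: Shrinkage = 33 - 31.7 = 1.3 cm
Step 2: Shrinkage% = (1.3 / 33) * 100
Step 3: Shrinkage% = 0.039394 * 100 = 3.9394% ≈ 3.9%

3.9%


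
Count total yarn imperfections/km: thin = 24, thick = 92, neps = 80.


Formula: Total = thin places + thick places + neps
Total = 24 + 92 + 80
Total = 196 imperfections/km

196 imperfections/km


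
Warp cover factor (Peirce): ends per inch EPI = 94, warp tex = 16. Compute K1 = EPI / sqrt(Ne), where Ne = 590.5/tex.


Formula: K1 = EPI / sqrt(Ne), with Ne = 590.5 / tex_warp
Step 1: Ne = 590.5 / 16 = 36.906
Step 2: sqrt(Ne) = sqrt(36.906) = 6.075
Step 3: K1 = 94 / 6.075 = 15.5

15.5


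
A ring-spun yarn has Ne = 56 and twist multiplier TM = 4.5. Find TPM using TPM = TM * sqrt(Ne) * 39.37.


Formula: TPM = TM * sqrt(Ne) * 39.37
Step 1: sqrt(Ne) = sqrt(56) = 7.4833
Step 2: TM * sqrt(Ne) = 4.5 * 7.4833 = 33.6749
Step 3: TPM = 33.6749 * 39.37 = 1326 twists/m

1326 twists/m


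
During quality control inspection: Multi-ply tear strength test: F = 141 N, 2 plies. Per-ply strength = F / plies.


Formula: Per-ply strength = Total force / Number of plies
Per-ply = 141 N / 2
Per-ply = 70.5 N

70.5 N


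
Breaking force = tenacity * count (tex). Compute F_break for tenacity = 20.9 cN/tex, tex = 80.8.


Formula: Breaking force = Tenacity * Linear density
F = 20.9 cN/tex * 80.8 tex
F = 1688.72 cN

1688.72 cN


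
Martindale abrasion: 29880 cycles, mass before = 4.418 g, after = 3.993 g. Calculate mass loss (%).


Formula: Mass loss% = ((m_before - m_after) / m_before) * 100
Step 1: Mass loss = 4.418 - 3.993 = 0.425 g
Step 2: Ratio = 0.425 / 4.418 = 0.0961974
Step 3: Mass loss% = 0.0961974 * 100 = 9.61974% ≈ 9.62%

9.62%


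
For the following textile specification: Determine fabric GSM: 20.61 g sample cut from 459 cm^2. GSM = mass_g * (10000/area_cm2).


Formula: GSM = mass_g / area_m2
Step 1: Convert area: 459 cm^2 = 459 / 10000 = 0.0459 m^2
Step 2: GSM = 20.61 g / 0.0459 m^2 = 449.0 g/m^2

449.0 g/m^2


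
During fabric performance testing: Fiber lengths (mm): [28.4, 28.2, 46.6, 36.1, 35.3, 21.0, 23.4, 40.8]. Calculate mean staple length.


Formula: Mean = sum of lengths / count
Sum = 28.4 + 28.2 + 46.6 + 36.1 + 35.3 + 21.0 + 23.4 + 40.8
Sum = 259.8 mm
Mean = 259.8 / 8 = 32.48 mm

32.48 mm


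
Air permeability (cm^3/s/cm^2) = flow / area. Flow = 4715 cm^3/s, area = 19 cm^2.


Formula: Air Permeability = Airflow / Test Area
AP = 4715 cm^3/s / 19 cm^2
AP = 248.2 cm^3/s/cm^2

248.2 cm^3/s/cm^2


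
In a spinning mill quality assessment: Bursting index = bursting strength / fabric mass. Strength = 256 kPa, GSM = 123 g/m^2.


Formula: Bursting Index = Bursting Strength / Fabric GSM
BI = 256 kPa / 123 g/m^2
BI = 2.081 kPa/(g/m^2)

2.081 kPa/(g/m^2)


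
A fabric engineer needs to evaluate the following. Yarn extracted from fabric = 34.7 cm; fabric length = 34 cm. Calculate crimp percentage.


Formula: Crimp% = ((L_yarn - L_fabric) / L_fabric) * 100
Step 1: Extension = 34.7 - 34 = 0.7 cm
Step 2: Crimp% = (0.7 / 34) * 100
Step 3: Crimp% = 0.020588 * 100 = 2.0588% ≈ 2.1%

2.1%


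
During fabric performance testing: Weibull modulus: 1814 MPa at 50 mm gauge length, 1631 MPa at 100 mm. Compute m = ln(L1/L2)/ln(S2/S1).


Formula: m = ln(L1/L2) / ln(S2/S1)
Step 1: ln(L1/L2) = ln(50/100) = -0.69315
Step 2: S2/S1 = 1631/1814 = 0.89912
Step 3: ln(S2/S1) = ln(0.89912) = -0.10634
Step 4: m = -0.69315 / -0.10634 = 6.52

6.52 (Weibull m)


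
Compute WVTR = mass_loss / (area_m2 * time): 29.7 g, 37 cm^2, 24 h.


Formula: WVTR = mass_loss / (area * time)
Step 1: Convert area: 37 cm^2 = 0.0037 m^2
Step 2: WVTR = 29.7 g / (0.0037 m^2 * 24 h)
Step 3: WVTR = 29.7 / 0.0888 = 334.5 g/m^2/h

334.5 g/m^2/h


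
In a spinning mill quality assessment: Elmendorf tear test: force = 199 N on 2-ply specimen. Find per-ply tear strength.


Formula: Per-ply strength = Total force / Number of plies
Per-ply = 199 N / 2
Per-ply = 99.5 N

99.5 N


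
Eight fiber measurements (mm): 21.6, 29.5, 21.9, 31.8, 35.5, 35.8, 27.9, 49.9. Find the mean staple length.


Formula: Mean = sum of lengths / count
Sum = 21.6 + 29.5 + 21.9 + 31.8 + 35.5 + 35.8 + 27.9 + 49.9
Sum = 253.9 mm
Mean = 253.9 / 8 = 31.74 mm

31.74 mm


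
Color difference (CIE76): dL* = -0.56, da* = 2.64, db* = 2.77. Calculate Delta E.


Formula: Delta E = sqrt(dL*^2 + da*^2 + db*^2)
Step 1: dL*^2 = (-0.56)^2 = 0.3136
Step 2: da*^2 = 2.64^2 = 6.9696
Step 3: db*^2 = 2.77^2 = 7.6729
Step 4: Sum = 0.3136 + 6.9696 + 7.6729 = 14.9561
Step 5: Delta E = sqrt(14.9561) = 3.87

3.87 Delta E


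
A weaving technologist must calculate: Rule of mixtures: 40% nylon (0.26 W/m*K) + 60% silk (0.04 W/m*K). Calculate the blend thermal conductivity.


Formula: Blend property = (fraction_A * property_A) + (fraction_B * property_B)
Step 1: Contribution A = 40/100 * 0.26 W/m*K = 0.104 W/m*K
Step 2: Contribution B = 60/100 * 0.04 W/m*K = 0.024 W/m*K
Step 3: Blend thermal conductivity = 0.104 + 0.024 = 0.128 W/m*K

0.128 W/m*K


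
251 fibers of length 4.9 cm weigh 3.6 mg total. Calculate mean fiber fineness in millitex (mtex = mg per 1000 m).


Formula: fineness (mtex) = mass (mg) / total length (km) = (mass_mg / total_length_m) * 1000
Step 1: Convert fiber length: 4.9 cm = 0.049 m
Step 2: Total fiber length = 251 * 0.049 = 12.299 m
Step 3: Linear density = 3.6 mg / 12.299 m = 0.2927 mg/m
Step 4: fineness = 0.2927 * 1000 = 292.7 mtex

292.7 mtex


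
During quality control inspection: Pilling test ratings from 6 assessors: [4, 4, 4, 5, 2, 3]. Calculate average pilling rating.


Formula: Mean = sum / count
Sum = 4 + 4 + 4 + 5 + 2 + 3 = 22
Mean = 22 / 6 = 3.7

3.7


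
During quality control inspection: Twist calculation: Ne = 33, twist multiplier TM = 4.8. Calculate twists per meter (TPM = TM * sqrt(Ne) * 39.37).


Formula: TPM = TM * sqrt(Ne) * 39.37
Step 1: sqrt(Ne) = sqrt(33) = 5.7446
Step 2: TM * sqrt(Ne) = 4.8 * 5.7446 = 27.5741
Step 3: TPM = 27.5741 * 39.37 = 1086 twists/m

1086 twists/m


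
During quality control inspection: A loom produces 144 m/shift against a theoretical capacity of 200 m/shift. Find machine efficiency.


Formula: Efficiency% = (Actual output / Theoretical output) * 100
Efficiency% = (144 / 200) * 100
Efficiency% = 0.72 * 100 = 72.0%

72.0%


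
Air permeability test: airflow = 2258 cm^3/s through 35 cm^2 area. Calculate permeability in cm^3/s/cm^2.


Formula: Air Permeability = Airflow / Test Area
AP = 2258 cm^3/s / 35 cm^2
AP = 64.5 cm^3/s/cm^2

64.5 cm^3/s/cm^2


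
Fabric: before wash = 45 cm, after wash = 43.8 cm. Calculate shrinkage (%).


Formula: Shrinkage% = ((L_before - L_after) / L_before) * 100
Step 1: Shrinkage = 45 - 43.8 = 1.2 cm
Step 2: Shrinkage% = (1.2 / 45) * 100
Step 3: Shrinkage% = 0.026667 * 100 = 2.6667% ≈ 2.7%

2.7%


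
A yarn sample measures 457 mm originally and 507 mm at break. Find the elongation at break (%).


Formula: Elongation (%) = ((L_break - L0) / L0) * 100
Step 1: Extension = 507 - 457 = 50 mm
Step 2: Elongation = (50 / 457) * 100
Step 3: Elongation = 0.109409 * 100 = 10.9409% ≈ 10.9%

10.9%


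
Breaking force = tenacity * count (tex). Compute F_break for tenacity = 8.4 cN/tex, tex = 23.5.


Formula: Breaking force = Tenacity * Linear density
F = 8.4 cN/tex * 23.5 tex
F = 197.40 cN

197.40 cN


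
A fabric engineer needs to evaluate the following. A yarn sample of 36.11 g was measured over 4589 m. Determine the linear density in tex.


Formula: Tex = (mass_g / length_m) * 1000
Substituting: Tex = (36.11 / 4589) * 1000
Intermediate: 36.11 / 4589 = 0.00786882 g/m
Tex = 0.00786882 * 1000 = 7.87 tex

7.87 tex


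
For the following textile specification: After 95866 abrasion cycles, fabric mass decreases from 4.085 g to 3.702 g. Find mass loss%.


Formula: Mass loss% = ((m_before - m_after) / m_before) * 100
Step 1: Mass loss = 4.085 - 3.702 = 0.383 g
Step 2: Ratio = 0.383 / 4.085 = 0.0937576
Step 3: Mass loss% = 0.0937576 * 100 = 9.37576% ≈ 9.38%

9.38%


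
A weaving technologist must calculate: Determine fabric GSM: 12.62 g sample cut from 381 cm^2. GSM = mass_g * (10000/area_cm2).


Formula: GSM = mass_g / area_m2
Step 1: Convert area: 381 cm^2 = 381 / 10000 = 0.0381 m^2
Step 2: GSM = 12.62 g / 0.0381 m^2 = 331.2 g/m^2

331.2 g/m^2


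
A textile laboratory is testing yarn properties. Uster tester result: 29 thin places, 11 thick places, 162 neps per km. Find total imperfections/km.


Formula: Total = thin places + thick places + neps
Total = 29 + 11 + 162
Total = 202 imperfections/km

202 imperfections/km


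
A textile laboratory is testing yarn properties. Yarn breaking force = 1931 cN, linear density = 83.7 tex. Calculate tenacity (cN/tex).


Formula: Tenacity = Breaking force / Linear density
Tenacity = 1931 cN / 83.7 tex
Tenacity = 23.07 cN/tex

23.07 cN/tex


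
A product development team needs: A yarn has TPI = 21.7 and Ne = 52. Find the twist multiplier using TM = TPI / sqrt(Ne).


Formula: TM = TPI / sqrt(Ne)
Step 1: sqrt(Ne) = sqrt(52) = 7.2111
Step 2: TM = 21.7 / 7.2111 = 3.01

3.01 TM


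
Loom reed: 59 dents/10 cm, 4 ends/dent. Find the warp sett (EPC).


Formula: EPC = (dents per 10 cm * ends per dent) / 10
Step 1: Total ends per 10 cm = 59 * 4 = 236
Step 2: EPC = 236 / 10 = 23.6 ends/cm

23.6 ends/cm


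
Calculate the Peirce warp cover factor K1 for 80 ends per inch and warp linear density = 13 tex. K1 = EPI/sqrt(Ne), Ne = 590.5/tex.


Formula: K1 = EPI / sqrt(Ne), with Ne = 590.5 / tex_warp
Step 1: Ne = 590.5 / 13 = 45.423
Step 2: sqrt(Ne) = sqrt(45.423) = 6.7397
Step 3: K1 = 80 / 6.7397 = 11.9

11.9


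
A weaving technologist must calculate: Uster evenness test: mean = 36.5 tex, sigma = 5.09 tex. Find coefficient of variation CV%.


Formula: CV% = (standard deviation / mean) * 100
Step 1: Ratio = 5.09 / 36.5 = 0.139452
Step 2: CV% = 0.139452 * 100 = 13.9452% ≈ 13.9%

13.9%


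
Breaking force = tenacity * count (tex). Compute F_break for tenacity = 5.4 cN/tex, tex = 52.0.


Formula: Breaking force = Tenacity * Linear density
F = 5.4 cN/tex * 52.0 tex
F = 280.80 cN

280.80 cN


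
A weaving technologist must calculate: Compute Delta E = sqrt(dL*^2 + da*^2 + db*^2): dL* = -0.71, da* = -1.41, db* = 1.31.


Formula: Delta E = sqrt(dL*^2 + da*^2 + db*^2)
Step 1: dL*^2 = (-0.71)^2 = 0.5041
Step 2: da*^2 = (-1.41)^2 = 1.9881
Step 3: db*^2 = 1.31^2 = 1.7161
Step 4: Sum = 0.5041 + 1.9881 + 1.7161 = 4.2083
Step 5: Delta E = sqrt(4.2083) = 2.05

2.05 Delta E


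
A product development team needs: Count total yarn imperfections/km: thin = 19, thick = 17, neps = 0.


Formula: Total = thin places + thick places + neps
Total = 19 + 17 + 0
Total = 36 imperfections/km

36 imperfections/km


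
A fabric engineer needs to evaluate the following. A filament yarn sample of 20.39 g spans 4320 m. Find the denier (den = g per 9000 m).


Formula: den = (mass_g / length_m) * 9000
Substituting: den = (20.39 / 4320) * 9000
Intermediate: 20.39 / 4320 = 0.00471991 g/m
den = 0.00471991 * 9000 = 42.5 denier

42.5 denier


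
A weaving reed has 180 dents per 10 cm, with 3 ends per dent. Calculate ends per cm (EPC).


Formula: EPC = (dents per 10 cm * ends per dent) / 10
Step 1: Total ends per 10 cm = 180 * 3 = 540
Step 2: EPC = 540 / 10 = 54.0 ends/cm

54.0 ends/cm


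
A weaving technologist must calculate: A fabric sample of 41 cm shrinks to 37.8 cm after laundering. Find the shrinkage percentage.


Formula: Shrinkage% = ((L_before - L_after) / L_before) * 100
Step 1: Shrinkage = 41 - 37.8 = 3.2 cm
Step 2: Shrinkage% = (3.2 / 41) * 100
Step 3: Shrinkage% = 0.078049 * 100 = 7.8049% ≈ 7.8%

7.8%


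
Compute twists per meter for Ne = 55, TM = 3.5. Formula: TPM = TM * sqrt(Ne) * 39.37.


Formula: TPM = TM * sqrt(Ne) * 39.37
Step 1: sqrt(Ne) = sqrt(55) = 7.4162
Step 2: TM * sqrt(Ne) = 3.5 * 7.4162 = 25.9567
Step 3: TPM = 25.9567 * 39.37 = 1022 twists/m

1022 twists/m


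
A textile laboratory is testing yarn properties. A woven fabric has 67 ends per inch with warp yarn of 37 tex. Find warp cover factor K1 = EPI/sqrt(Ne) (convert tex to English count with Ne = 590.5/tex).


Formula: K1 = EPI / sqrt(Ne), with Ne = 590.5 / tex_warp
Step 1: Ne = 590.5 / 37 = 15.959
Step 2: sqrt(Ne) = sqrt(15.959) = 3.9949
Step 3: K1 = 67 / 3.9949 = 16.8

16.8


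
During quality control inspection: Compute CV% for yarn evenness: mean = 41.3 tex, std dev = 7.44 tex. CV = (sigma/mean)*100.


Formula: CV% = (standard deviation / mean) * 100
Step 1: Ratio = 7.44 / 41.3 = 0.180145
Step 2: CV% = 0.180145 * 100 = 18.0145% ≈ 18.0%

18.0%


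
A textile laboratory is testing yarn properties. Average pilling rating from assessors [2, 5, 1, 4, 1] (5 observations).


Formula: Mean = sum / count
Sum = 2 + 5 + 1 + 4 + 1 = 13
Mean = 13 / 5 = 2.6

2.6


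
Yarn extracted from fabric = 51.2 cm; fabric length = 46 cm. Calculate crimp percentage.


Formula: Crimp% = ((L_yarn - L_fabric) / L_fabric) * 100
Step 1: Extension = 51.2 - 46 = 5.2 cm
Step 2: Crimp% = (5.2 / 46) * 100
Step 3: Crimp% = 0.113043 * 100 = 11.3043% ≈ 11.3%

11.3%


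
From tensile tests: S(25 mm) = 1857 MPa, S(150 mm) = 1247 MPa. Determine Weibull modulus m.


Formula: m = ln(L1/L2) / ln(S2/S1)
Step 1: ln(L1/L2) = ln(25/150) = -1.79176
Step 2: S2/S1 = 1247/1857 = 0.67151
Step 3: ln(S2/S1) = ln(0.67151) = -0.39823
Step 4: m = -1.79176 / -0.39823 = 4.50

4.50 (Weibull m)


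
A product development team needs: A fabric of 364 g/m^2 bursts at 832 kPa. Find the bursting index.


Formula: Bursting Index = Bursting Strength / Fabric GSM
BI = 832 kPa / 364 g/m^2
BI = 2.286 kPa/(g/m^2)

2.286 kPa/(g/m^2)


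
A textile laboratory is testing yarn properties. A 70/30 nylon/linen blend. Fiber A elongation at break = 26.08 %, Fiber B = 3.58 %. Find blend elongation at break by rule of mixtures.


Formula: Blend property = (fraction_A * property_A) + (fraction_B * property_B)
Step 1: Contribution A = 70/100 * 26.08 % = 18.256 %
Step 2: Contribution B = 30/100 * 3.58 % = 1.074 %
Step 3: Blend elongation at break = 18.256 + 1.074 = 19.33 %

19.33 %


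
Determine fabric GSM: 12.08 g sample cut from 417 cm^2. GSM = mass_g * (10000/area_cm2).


Formula: GSM = mass_g / area_m2
Step 1: Convert area: 417 cm^2 = 417 / 10000 = 0.0417 m^2
Step 2: GSM = 12.08 g / 0.0417 m^2 = 289.7 g/m^2

289.7 g/m^2


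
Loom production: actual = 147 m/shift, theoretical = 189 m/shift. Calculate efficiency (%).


Formula: Efficiency% = (Actual output / Theoretical output) * 100
Efficiency% = (147 / 189) * 100
Efficiency% = 0.777778 * 100 = 77.7778% ≈ 77.8%

77.8%


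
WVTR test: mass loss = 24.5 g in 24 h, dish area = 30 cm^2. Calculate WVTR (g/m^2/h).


Formula: WVTR = mass_loss / (area * time)
Step 1: Convert area: 30 cm^2 = 0.003 m^2
Step 2: WVTR = 24.5 g / (0.003 m^2 * 24 h)
Step 3: WVTR = 24.5 / 0.072 = 340.3 g/m^2/h

340.3 g/m^2/h


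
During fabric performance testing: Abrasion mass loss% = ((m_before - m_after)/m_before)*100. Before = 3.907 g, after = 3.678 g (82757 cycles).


Formula: Mass loss% = ((m_before - m_after) / m_before) * 100
Step 1: Mass loss = 3.907 - 3.678 = 0.229 g
Step 2: Ratio = 0.229 / 3.907 = 0.0586127
Step 3: Mass loss% = 0.0586127 * 100 = 5.86127% ≈ 5.86%

5.86%


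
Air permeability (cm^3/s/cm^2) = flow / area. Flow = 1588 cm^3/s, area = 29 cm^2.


Formula: Air Permeability = Airflow / Test Area
AP = 1588 cm^3/s / 29 cm^2
AP = 54.8 cm^3/s/cm^2

54.8 cm^3/s/cm^2


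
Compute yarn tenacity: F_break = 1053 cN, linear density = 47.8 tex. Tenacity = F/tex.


Formula: Tenacity = Breaking force / Linear density
Tenacity = 1053 cN / 47.8 tex
Tenacity = 22.03 cN/tex

22.03 cN/tex


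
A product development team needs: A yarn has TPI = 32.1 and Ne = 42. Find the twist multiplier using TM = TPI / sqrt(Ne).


Formula: TM = TPI / sqrt(Ne)
Step 1: sqrt(Ne) = sqrt(42) = 6.4807
Step 2: TM = 32.1 / 6.4807 = 4.95

4.95 TM


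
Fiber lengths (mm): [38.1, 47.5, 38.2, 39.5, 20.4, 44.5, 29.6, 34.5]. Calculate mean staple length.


Formula: Mean = sum of lengths / count
Sum = 38.1 + 47.5 + 38.2 + 39.5 + 20.4 + 44.5 + 29.6 + 34.5
Sum = 292.3 mm
Mean = 292.3 / 8 = 36.54 mm

36.54 mm


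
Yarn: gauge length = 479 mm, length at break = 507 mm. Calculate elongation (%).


Formula: Elongation (%) = ((L_break - L0) / L0) * 100
Step 1: Extension = 507 - 479 = 28 mm
Step 2: Elongation = (28 / 479) * 100
Step 3: Elongation = 0.058455 * 100 = 5.8455% ≈ 5.8%

5.8%


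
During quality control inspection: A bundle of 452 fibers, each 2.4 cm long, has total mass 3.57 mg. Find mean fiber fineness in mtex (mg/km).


Formula: fineness (mtex) = mass (mg) / total length (km) = (mass_mg / total_length_m) * 1000
Step 1: Convert fiber length: 2.4 cm = 0.024 m
Step 2: Total fiber length = 452 * 0.024 = 10.848 m
Step 3: Linear density = 3.57 mg / 10.848 m = 0.3291 mg/m
Step 4: fineness = 0.3291 * 1000 = 329.1 mtex

329.1 mtex


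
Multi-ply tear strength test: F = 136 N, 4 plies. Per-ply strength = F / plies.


Formula: Per-ply strength = Total force / Number of plies
Per-ply = 136 N / 4
Per-ply = 34 N

34 N


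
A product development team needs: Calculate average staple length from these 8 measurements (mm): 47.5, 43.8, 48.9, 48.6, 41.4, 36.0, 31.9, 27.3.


Formula: Mean = sum of lengths / count
Sum = 47.5 + 43.8 + 48.9 + 48.6 + 41.4 + 36.0 + 31.9 + 27.3
Sum = 325.4 mm
Mean = 325.4 / 8 = 40.68 mm

40.68 mm


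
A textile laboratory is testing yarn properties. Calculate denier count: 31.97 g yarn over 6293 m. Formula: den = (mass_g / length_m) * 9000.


Formula: den = (mass_g / length_m) * 9000
Substituting: den = (31.97 / 6293) * 9000
Intermediate: 31.97 / 6293 = 0.00508025 g/m
den = 0.00508025 * 9000 = 45.7 denier

45.7 denier


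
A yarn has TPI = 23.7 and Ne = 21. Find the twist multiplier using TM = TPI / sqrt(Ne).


Formula: TM = TPI / sqrt(Ne)
Step 1: sqrt(Ne) = sqrt(21) = 4.5826
Step 2: TM = 23.7 / 4.5826 = 5.17

5.17 TM


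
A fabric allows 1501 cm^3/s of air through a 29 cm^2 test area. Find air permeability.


Formula: Air Permeability = Airflow / Test Area
AP = 1501 cm^3/s / 29 cm^2
AP = 51.8 cm^3/s/cm^2

51.8 cm^3/s/cm^2


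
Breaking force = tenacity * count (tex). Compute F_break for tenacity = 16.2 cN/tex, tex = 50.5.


Formula: Breaking force = Tenacity * Linear density
F = 16.2 cN/tex * 50.5 tex
F = 818.10 cN

818.10 cN


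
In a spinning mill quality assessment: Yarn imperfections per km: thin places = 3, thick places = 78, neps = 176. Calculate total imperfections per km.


Formula: Total = thin places + thick places + neps
Total = 3 + 78 + 176
Total = 257 imperfections/km

257 imperfections/km


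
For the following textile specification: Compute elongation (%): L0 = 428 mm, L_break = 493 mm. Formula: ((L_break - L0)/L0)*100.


Formula: Elongation (%) = ((L_break - L0) / L0) * 100
Step 1: Extension = 493 - 428 = 65 mm
Step 2: Elongation = (65 / 428) * 100
Step 3: Elongation = 0.151869 * 100 = 15.1869% ≈ 15.2%

15.2%


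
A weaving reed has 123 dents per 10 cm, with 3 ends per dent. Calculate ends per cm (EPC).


Formula: EPC = (dents per 10 cm * ends per dent) / 10
Step 1: Total ends per 10 cm = 123 * 3 = 369
Step 2: EPC = 369 / 10 = 36.9 ends/cm

36.9 ends/cm


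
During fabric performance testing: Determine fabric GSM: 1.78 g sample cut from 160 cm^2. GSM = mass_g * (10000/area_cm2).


Formula: GSM = mass_g / area_m2
Step 1: Convert area: 160 cm^2 = 160 / 10000 = 0.016 m^2
Step 2: GSM = 1.78 g / 0.016 m^2 = 111.3 g/m^2

111.3 g/m^2


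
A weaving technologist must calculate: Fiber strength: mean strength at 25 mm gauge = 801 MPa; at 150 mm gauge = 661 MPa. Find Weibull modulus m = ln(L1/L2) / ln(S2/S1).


Formula: m = ln(L1/L2) / ln(S2/S1)
Step 1: ln(L1/L2) = ln(25/150) = -1.79176
Step 2: S2/S1 = 661/801 = 0.82522
Step 3: ln(S2/S1) = ln(0.82522) = -0.19211
Step 4: m = -1.79176 / -0.19211 = 9.33

9.33 (Weibull m)


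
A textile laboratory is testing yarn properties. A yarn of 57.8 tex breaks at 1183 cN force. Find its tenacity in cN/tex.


Formula: Tenacity = Breaking force / Linear density
Tenacity = 1183 cN / 57.8 tex
Tenacity = 20.47 cN/tex

20.47 cN/tex


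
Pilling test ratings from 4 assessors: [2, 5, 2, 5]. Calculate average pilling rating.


Formula: Mean = sum / count
Sum = 2 + 5 + 2 + 5 = 14
Mean = 14 / 4 = 3.5

3.5


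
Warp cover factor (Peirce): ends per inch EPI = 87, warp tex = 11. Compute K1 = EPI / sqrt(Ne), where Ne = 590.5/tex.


Formula: K1 = EPI / sqrt(Ne), with Ne = 590.5 / tex_warp
Step 1: Ne = 590.5 / 11 = 53.682
Step 2: sqrt(Ne) = sqrt(53.682) = 7.3268
Step 3: K1 = 87 / 7.3268 = 11.9

11.9


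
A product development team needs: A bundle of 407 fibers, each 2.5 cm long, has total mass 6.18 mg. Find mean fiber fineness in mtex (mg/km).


Formula: fineness (mtex) = mass (mg) / total length (km) = (mass_mg / total_length_m) * 1000
Step 1: Convert fiber length: 2.5 cm = 0.025 m
Step 2: Total fiber length = 407 * 0.025 = 10.175 m
Step 3: Linear density = 6.18 mg / 10.175 m = 0.6074 mg/m
Step 4: fineness = 0.6074 * 1000 = 607.4 mtex

607.4 mtex
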